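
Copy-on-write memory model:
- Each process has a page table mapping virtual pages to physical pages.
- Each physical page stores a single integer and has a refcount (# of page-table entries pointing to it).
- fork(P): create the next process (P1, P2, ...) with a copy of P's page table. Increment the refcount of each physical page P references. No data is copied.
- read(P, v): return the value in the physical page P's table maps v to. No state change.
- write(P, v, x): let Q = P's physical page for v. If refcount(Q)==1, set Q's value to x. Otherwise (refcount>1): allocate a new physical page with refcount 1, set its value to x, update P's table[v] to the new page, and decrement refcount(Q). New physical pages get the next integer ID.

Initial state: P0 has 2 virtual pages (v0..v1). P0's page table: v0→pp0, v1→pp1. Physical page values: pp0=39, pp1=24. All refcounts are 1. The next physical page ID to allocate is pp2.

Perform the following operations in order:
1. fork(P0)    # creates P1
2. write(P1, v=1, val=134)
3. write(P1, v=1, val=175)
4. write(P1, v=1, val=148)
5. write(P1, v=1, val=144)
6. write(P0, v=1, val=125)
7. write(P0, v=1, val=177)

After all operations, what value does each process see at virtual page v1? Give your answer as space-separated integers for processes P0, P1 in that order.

Answer: 177 144

Derivation:
Op 1: fork(P0) -> P1. 2 ppages; refcounts: pp0:2 pp1:2
Op 2: write(P1, v1, 134). refcount(pp1)=2>1 -> COPY to pp2. 3 ppages; refcounts: pp0:2 pp1:1 pp2:1
Op 3: write(P1, v1, 175). refcount(pp2)=1 -> write in place. 3 ppages; refcounts: pp0:2 pp1:1 pp2:1
Op 4: write(P1, v1, 148). refcount(pp2)=1 -> write in place. 3 ppages; refcounts: pp0:2 pp1:1 pp2:1
Op 5: write(P1, v1, 144). refcount(pp2)=1 -> write in place. 3 ppages; refcounts: pp0:2 pp1:1 pp2:1
Op 6: write(P0, v1, 125). refcount(pp1)=1 -> write in place. 3 ppages; refcounts: pp0:2 pp1:1 pp2:1
Op 7: write(P0, v1, 177). refcount(pp1)=1 -> write in place. 3 ppages; refcounts: pp0:2 pp1:1 pp2:1
P0: v1 -> pp1 = 177
P1: v1 -> pp2 = 144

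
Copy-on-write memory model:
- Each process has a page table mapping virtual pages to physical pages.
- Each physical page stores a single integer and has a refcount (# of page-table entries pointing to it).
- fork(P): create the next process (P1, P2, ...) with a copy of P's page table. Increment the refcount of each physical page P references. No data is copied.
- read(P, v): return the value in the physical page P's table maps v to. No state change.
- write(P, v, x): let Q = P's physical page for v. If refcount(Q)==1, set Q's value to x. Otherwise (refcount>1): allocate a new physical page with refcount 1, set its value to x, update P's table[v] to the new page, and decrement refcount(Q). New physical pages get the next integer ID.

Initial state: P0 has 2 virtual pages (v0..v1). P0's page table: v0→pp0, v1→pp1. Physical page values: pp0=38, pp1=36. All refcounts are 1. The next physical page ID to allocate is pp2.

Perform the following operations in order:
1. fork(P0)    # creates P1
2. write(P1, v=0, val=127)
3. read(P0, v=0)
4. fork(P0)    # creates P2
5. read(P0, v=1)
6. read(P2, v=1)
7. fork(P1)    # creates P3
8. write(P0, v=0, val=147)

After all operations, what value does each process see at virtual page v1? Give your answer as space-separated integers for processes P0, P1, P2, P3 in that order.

Answer: 36 36 36 36

Derivation:
Op 1: fork(P0) -> P1. 2 ppages; refcounts: pp0:2 pp1:2
Op 2: write(P1, v0, 127). refcount(pp0)=2>1 -> COPY to pp2. 3 ppages; refcounts: pp0:1 pp1:2 pp2:1
Op 3: read(P0, v0) -> 38. No state change.
Op 4: fork(P0) -> P2. 3 ppages; refcounts: pp0:2 pp1:3 pp2:1
Op 5: read(P0, v1) -> 36. No state change.
Op 6: read(P2, v1) -> 36. No state change.
Op 7: fork(P1) -> P3. 3 ppages; refcounts: pp0:2 pp1:4 pp2:2
Op 8: write(P0, v0, 147). refcount(pp0)=2>1 -> COPY to pp3. 4 ppages; refcounts: pp0:1 pp1:4 pp2:2 pp3:1
P0: v1 -> pp1 = 36
P1: v1 -> pp1 = 36
P2: v1 -> pp1 = 36
P3: v1 -> pp1 = 36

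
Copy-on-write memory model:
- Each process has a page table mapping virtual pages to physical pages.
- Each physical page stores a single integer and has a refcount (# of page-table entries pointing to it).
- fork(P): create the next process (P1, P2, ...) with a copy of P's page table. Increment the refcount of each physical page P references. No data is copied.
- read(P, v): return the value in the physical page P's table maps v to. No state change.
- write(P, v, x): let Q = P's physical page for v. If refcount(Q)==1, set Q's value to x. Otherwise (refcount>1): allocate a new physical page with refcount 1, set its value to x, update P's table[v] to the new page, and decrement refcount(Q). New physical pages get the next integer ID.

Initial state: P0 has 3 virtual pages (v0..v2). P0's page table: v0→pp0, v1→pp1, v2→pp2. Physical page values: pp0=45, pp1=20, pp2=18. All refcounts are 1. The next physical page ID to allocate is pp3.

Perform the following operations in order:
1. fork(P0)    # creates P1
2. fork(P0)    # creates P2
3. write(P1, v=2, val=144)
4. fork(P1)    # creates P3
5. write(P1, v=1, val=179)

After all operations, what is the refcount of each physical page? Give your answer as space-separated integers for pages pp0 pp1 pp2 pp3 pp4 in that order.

Answer: 4 3 2 2 1

Derivation:
Op 1: fork(P0) -> P1. 3 ppages; refcounts: pp0:2 pp1:2 pp2:2
Op 2: fork(P0) -> P2. 3 ppages; refcounts: pp0:3 pp1:3 pp2:3
Op 3: write(P1, v2, 144). refcount(pp2)=3>1 -> COPY to pp3. 4 ppages; refcounts: pp0:3 pp1:3 pp2:2 pp3:1
Op 4: fork(P1) -> P3. 4 ppages; refcounts: pp0:4 pp1:4 pp2:2 pp3:2
Op 5: write(P1, v1, 179). refcount(pp1)=4>1 -> COPY to pp4. 5 ppages; refcounts: pp0:4 pp1:3 pp2:2 pp3:2 pp4:1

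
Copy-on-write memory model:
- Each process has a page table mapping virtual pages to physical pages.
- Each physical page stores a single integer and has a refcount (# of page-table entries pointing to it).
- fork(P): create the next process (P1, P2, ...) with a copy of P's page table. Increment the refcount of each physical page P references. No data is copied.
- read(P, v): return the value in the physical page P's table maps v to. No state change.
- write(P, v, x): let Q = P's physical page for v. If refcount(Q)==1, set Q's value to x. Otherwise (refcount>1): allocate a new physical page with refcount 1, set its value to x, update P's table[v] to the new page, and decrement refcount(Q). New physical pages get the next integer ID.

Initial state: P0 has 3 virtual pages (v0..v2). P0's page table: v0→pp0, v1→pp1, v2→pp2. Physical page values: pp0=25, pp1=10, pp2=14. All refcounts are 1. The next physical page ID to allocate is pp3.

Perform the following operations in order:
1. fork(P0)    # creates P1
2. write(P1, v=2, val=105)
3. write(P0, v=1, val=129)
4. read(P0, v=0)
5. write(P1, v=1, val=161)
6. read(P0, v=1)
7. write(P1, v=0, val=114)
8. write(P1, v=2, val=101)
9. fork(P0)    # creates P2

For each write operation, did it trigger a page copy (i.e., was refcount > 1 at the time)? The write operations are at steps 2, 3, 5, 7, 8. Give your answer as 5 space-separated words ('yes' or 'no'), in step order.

Op 1: fork(P0) -> P1. 3 ppages; refcounts: pp0:2 pp1:2 pp2:2
Op 2: write(P1, v2, 105). refcount(pp2)=2>1 -> COPY to pp3. 4 ppages; refcounts: pp0:2 pp1:2 pp2:1 pp3:1
Op 3: write(P0, v1, 129). refcount(pp1)=2>1 -> COPY to pp4. 5 ppages; refcounts: pp0:2 pp1:1 pp2:1 pp3:1 pp4:1
Op 4: read(P0, v0) -> 25. No state change.
Op 5: write(P1, v1, 161). refcount(pp1)=1 -> write in place. 5 ppages; refcounts: pp0:2 pp1:1 pp2:1 pp3:1 pp4:1
Op 6: read(P0, v1) -> 129. No state change.
Op 7: write(P1, v0, 114). refcount(pp0)=2>1 -> COPY to pp5. 6 ppages; refcounts: pp0:1 pp1:1 pp2:1 pp3:1 pp4:1 pp5:1
Op 8: write(P1, v2, 101). refcount(pp3)=1 -> write in place. 6 ppages; refcounts: pp0:1 pp1:1 pp2:1 pp3:1 pp4:1 pp5:1
Op 9: fork(P0) -> P2. 6 ppages; refcounts: pp0:2 pp1:1 pp2:2 pp3:1 pp4:2 pp5:1

yes yes no yes no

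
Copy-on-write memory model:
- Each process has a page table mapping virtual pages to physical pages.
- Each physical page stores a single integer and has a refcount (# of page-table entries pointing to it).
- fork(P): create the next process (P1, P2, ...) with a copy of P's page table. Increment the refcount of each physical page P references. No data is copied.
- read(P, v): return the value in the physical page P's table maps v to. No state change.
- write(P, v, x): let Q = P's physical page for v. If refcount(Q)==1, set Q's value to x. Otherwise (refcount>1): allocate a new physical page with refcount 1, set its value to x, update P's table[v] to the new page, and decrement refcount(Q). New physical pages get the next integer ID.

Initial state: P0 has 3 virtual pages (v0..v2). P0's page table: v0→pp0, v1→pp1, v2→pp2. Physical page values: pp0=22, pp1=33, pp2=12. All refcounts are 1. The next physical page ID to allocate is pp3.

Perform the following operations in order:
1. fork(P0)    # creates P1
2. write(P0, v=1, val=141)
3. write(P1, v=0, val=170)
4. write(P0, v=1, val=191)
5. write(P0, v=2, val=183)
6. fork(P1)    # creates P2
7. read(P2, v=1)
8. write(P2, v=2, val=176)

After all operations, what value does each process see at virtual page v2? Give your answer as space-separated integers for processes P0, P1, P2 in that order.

Op 1: fork(P0) -> P1. 3 ppages; refcounts: pp0:2 pp1:2 pp2:2
Op 2: write(P0, v1, 141). refcount(pp1)=2>1 -> COPY to pp3. 4 ppages; refcounts: pp0:2 pp1:1 pp2:2 pp3:1
Op 3: write(P1, v0, 170). refcount(pp0)=2>1 -> COPY to pp4. 5 ppages; refcounts: pp0:1 pp1:1 pp2:2 pp3:1 pp4:1
Op 4: write(P0, v1, 191). refcount(pp3)=1 -> write in place. 5 ppages; refcounts: pp0:1 pp1:1 pp2:2 pp3:1 pp4:1
Op 5: write(P0, v2, 183). refcount(pp2)=2>1 -> COPY to pp5. 6 ppages; refcounts: pp0:1 pp1:1 pp2:1 pp3:1 pp4:1 pp5:1
Op 6: fork(P1) -> P2. 6 ppages; refcounts: pp0:1 pp1:2 pp2:2 pp3:1 pp4:2 pp5:1
Op 7: read(P2, v1) -> 33. No state change.
Op 8: write(P2, v2, 176). refcount(pp2)=2>1 -> COPY to pp6. 7 ppages; refcounts: pp0:1 pp1:2 pp2:1 pp3:1 pp4:2 pp5:1 pp6:1
P0: v2 -> pp5 = 183
P1: v2 -> pp2 = 12
P2: v2 -> pp6 = 176

Answer: 183 12 176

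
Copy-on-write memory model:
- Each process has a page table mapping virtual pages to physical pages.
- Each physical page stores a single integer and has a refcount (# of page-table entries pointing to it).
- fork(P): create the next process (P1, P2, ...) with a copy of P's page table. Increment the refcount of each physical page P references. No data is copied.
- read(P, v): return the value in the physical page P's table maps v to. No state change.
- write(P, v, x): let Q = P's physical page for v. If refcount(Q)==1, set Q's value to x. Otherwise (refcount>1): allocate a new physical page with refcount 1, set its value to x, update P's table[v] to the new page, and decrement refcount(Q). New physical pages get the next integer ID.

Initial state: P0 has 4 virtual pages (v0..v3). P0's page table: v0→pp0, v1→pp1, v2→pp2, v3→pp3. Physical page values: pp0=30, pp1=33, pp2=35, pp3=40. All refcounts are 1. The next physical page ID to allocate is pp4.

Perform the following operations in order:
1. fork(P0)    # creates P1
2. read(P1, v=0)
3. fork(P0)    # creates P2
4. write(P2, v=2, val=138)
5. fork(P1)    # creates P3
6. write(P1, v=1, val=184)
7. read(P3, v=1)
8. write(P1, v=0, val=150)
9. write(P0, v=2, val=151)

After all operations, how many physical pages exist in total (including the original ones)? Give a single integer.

Answer: 8

Derivation:
Op 1: fork(P0) -> P1. 4 ppages; refcounts: pp0:2 pp1:2 pp2:2 pp3:2
Op 2: read(P1, v0) -> 30. No state change.
Op 3: fork(P0) -> P2. 4 ppages; refcounts: pp0:3 pp1:3 pp2:3 pp3:3
Op 4: write(P2, v2, 138). refcount(pp2)=3>1 -> COPY to pp4. 5 ppages; refcounts: pp0:3 pp1:3 pp2:2 pp3:3 pp4:1
Op 5: fork(P1) -> P3. 5 ppages; refcounts: pp0:4 pp1:4 pp2:3 pp3:4 pp4:1
Op 6: write(P1, v1, 184). refcount(pp1)=4>1 -> COPY to pp5. 6 ppages; refcounts: pp0:4 pp1:3 pp2:3 pp3:4 pp4:1 pp5:1
Op 7: read(P3, v1) -> 33. No state change.
Op 8: write(P1, v0, 150). refcount(pp0)=4>1 -> COPY to pp6. 7 ppages; refcounts: pp0:3 pp1:3 pp2:3 pp3:4 pp4:1 pp5:1 pp6:1
Op 9: write(P0, v2, 151). refcount(pp2)=3>1 -> COPY to pp7. 8 ppages; refcounts: pp0:3 pp1:3 pp2:2 pp3:4 pp4:1 pp5:1 pp6:1 pp7:1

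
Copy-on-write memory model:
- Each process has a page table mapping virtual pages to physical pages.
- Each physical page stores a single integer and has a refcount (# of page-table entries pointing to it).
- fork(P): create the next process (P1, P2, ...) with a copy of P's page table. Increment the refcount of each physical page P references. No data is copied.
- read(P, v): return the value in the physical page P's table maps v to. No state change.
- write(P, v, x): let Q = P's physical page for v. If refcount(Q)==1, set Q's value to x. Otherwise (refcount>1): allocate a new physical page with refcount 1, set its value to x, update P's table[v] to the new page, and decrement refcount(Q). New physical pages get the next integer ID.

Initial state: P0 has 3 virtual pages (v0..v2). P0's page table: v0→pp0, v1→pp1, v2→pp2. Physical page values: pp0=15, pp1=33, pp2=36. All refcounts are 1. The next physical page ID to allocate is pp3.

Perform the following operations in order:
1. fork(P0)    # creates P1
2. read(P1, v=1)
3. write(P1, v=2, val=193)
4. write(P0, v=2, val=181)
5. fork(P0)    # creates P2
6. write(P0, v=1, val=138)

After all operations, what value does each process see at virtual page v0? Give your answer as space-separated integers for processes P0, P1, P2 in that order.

Answer: 15 15 15

Derivation:
Op 1: fork(P0) -> P1. 3 ppages; refcounts: pp0:2 pp1:2 pp2:2
Op 2: read(P1, v1) -> 33. No state change.
Op 3: write(P1, v2, 193). refcount(pp2)=2>1 -> COPY to pp3. 4 ppages; refcounts: pp0:2 pp1:2 pp2:1 pp3:1
Op 4: write(P0, v2, 181). refcount(pp2)=1 -> write in place. 4 ppages; refcounts: pp0:2 pp1:2 pp2:1 pp3:1
Op 5: fork(P0) -> P2. 4 ppages; refcounts: pp0:3 pp1:3 pp2:2 pp3:1
Op 6: write(P0, v1, 138). refcount(pp1)=3>1 -> COPY to pp4. 5 ppages; refcounts: pp0:3 pp1:2 pp2:2 pp3:1 pp4:1
P0: v0 -> pp0 = 15
P1: v0 -> pp0 = 15
P2: v0 -> pp0 = 15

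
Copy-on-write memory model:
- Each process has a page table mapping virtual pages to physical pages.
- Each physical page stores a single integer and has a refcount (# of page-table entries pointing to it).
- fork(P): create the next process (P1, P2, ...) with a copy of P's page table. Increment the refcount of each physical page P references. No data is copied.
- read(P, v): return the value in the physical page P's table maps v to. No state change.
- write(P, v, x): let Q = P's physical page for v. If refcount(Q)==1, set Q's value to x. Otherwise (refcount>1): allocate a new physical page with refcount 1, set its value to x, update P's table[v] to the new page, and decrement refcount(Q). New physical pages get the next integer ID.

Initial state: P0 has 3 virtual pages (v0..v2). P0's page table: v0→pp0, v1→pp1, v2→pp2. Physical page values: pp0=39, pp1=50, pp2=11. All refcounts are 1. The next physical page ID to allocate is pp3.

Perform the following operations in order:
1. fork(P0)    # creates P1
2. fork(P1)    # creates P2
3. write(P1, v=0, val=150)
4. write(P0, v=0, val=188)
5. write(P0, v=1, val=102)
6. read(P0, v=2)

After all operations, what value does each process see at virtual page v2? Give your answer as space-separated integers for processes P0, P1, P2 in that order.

Answer: 11 11 11

Derivation:
Op 1: fork(P0) -> P1. 3 ppages; refcounts: pp0:2 pp1:2 pp2:2
Op 2: fork(P1) -> P2. 3 ppages; refcounts: pp0:3 pp1:3 pp2:3
Op 3: write(P1, v0, 150). refcount(pp0)=3>1 -> COPY to pp3. 4 ppages; refcounts: pp0:2 pp1:3 pp2:3 pp3:1
Op 4: write(P0, v0, 188). refcount(pp0)=2>1 -> COPY to pp4. 5 ppages; refcounts: pp0:1 pp1:3 pp2:3 pp3:1 pp4:1
Op 5: write(P0, v1, 102). refcount(pp1)=3>1 -> COPY to pp5. 6 ppages; refcounts: pp0:1 pp1:2 pp2:3 pp3:1 pp4:1 pp5:1
Op 6: read(P0, v2) -> 11. No state change.
P0: v2 -> pp2 = 11
P1: v2 -> pp2 = 11
P2: v2 -> pp2 = 11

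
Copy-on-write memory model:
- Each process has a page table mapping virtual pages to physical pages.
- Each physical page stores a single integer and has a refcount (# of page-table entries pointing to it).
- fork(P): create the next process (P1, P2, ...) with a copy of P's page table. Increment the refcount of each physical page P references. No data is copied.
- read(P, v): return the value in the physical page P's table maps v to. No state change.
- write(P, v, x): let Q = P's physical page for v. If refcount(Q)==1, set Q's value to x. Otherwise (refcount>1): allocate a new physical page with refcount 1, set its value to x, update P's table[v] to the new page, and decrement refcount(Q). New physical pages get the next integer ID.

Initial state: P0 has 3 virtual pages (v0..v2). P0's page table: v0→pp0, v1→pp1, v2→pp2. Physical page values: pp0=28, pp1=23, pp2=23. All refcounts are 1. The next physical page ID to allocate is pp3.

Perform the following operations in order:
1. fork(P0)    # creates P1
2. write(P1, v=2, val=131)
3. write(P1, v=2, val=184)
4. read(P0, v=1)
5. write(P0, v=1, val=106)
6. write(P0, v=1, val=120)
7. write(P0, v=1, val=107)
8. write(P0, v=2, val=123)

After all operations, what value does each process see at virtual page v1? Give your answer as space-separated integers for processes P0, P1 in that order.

Answer: 107 23

Derivation:
Op 1: fork(P0) -> P1. 3 ppages; refcounts: pp0:2 pp1:2 pp2:2
Op 2: write(P1, v2, 131). refcount(pp2)=2>1 -> COPY to pp3. 4 ppages; refcounts: pp0:2 pp1:2 pp2:1 pp3:1
Op 3: write(P1, v2, 184). refcount(pp3)=1 -> write in place. 4 ppages; refcounts: pp0:2 pp1:2 pp2:1 pp3:1
Op 4: read(P0, v1) -> 23. No state change.
Op 5: write(P0, v1, 106). refcount(pp1)=2>1 -> COPY to pp4. 5 ppages; refcounts: pp0:2 pp1:1 pp2:1 pp3:1 pp4:1
Op 6: write(P0, v1, 120). refcount(pp4)=1 -> write in place. 5 ppages; refcounts: pp0:2 pp1:1 pp2:1 pp3:1 pp4:1
Op 7: write(P0, v1, 107). refcount(pp4)=1 -> write in place. 5 ppages; refcounts: pp0:2 pp1:1 pp2:1 pp3:1 pp4:1
Op 8: write(P0, v2, 123). refcount(pp2)=1 -> write in place. 5 ppages; refcounts: pp0:2 pp1:1 pp2:1 pp3:1 pp4:1
P0: v1 -> pp4 = 107
P1: v1 -> pp1 = 23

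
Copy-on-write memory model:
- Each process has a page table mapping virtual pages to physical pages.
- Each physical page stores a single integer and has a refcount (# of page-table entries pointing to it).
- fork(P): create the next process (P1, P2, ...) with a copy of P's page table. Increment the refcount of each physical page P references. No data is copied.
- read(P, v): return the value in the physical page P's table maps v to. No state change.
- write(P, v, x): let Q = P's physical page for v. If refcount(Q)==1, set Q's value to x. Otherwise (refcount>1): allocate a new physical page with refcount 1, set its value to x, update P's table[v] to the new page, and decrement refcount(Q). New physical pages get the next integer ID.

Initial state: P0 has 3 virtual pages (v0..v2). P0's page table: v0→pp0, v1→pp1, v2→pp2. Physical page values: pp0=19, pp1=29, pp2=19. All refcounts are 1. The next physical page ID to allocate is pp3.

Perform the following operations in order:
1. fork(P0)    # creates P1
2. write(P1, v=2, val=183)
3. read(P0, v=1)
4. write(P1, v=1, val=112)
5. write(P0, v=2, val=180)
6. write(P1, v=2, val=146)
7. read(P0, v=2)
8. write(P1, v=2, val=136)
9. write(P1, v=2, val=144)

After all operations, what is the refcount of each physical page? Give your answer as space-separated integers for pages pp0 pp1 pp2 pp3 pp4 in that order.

Op 1: fork(P0) -> P1. 3 ppages; refcounts: pp0:2 pp1:2 pp2:2
Op 2: write(P1, v2, 183). refcount(pp2)=2>1 -> COPY to pp3. 4 ppages; refcounts: pp0:2 pp1:2 pp2:1 pp3:1
Op 3: read(P0, v1) -> 29. No state change.
Op 4: write(P1, v1, 112). refcount(pp1)=2>1 -> COPY to pp4. 5 ppages; refcounts: pp0:2 pp1:1 pp2:1 pp3:1 pp4:1
Op 5: write(P0, v2, 180). refcount(pp2)=1 -> write in place. 5 ppages; refcounts: pp0:2 pp1:1 pp2:1 pp3:1 pp4:1
Op 6: write(P1, v2, 146). refcount(pp3)=1 -> write in place. 5 ppages; refcounts: pp0:2 pp1:1 pp2:1 pp3:1 pp4:1
Op 7: read(P0, v2) -> 180. No state change.
Op 8: write(P1, v2, 136). refcount(pp3)=1 -> write in place. 5 ppages; refcounts: pp0:2 pp1:1 pp2:1 pp3:1 pp4:1
Op 9: write(P1, v2, 144). refcount(pp3)=1 -> write in place. 5 ppages; refcounts: pp0:2 pp1:1 pp2:1 pp3:1 pp4:1

Answer: 2 1 1 1 1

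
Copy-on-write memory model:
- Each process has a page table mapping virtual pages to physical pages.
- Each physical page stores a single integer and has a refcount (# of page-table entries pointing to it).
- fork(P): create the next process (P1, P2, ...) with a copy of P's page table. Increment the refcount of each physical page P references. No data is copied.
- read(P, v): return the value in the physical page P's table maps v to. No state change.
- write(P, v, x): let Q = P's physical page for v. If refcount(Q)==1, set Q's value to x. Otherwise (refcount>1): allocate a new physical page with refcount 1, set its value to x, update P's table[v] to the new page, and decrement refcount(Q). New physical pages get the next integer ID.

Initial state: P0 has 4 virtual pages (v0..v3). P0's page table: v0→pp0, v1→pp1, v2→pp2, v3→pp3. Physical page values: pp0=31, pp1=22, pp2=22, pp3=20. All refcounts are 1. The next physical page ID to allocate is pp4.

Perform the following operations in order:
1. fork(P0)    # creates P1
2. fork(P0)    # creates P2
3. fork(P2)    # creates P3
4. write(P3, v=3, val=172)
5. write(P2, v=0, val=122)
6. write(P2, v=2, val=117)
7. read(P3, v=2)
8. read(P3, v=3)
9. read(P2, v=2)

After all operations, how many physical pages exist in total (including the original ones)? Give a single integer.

Answer: 7

Derivation:
Op 1: fork(P0) -> P1. 4 ppages; refcounts: pp0:2 pp1:2 pp2:2 pp3:2
Op 2: fork(P0) -> P2. 4 ppages; refcounts: pp0:3 pp1:3 pp2:3 pp3:3
Op 3: fork(P2) -> P3. 4 ppages; refcounts: pp0:4 pp1:4 pp2:4 pp3:4
Op 4: write(P3, v3, 172). refcount(pp3)=4>1 -> COPY to pp4. 5 ppages; refcounts: pp0:4 pp1:4 pp2:4 pp3:3 pp4:1
Op 5: write(P2, v0, 122). refcount(pp0)=4>1 -> COPY to pp5. 6 ppages; refcounts: pp0:3 pp1:4 pp2:4 pp3:3 pp4:1 pp5:1
Op 6: write(P2, v2, 117). refcount(pp2)=4>1 -> COPY to pp6. 7 ppages; refcounts: pp0:3 pp1:4 pp2:3 pp3:3 pp4:1 pp5:1 pp6:1
Op 7: read(P3, v2) -> 22. No state change.
Op 8: read(P3, v3) -> 172. No state change.
Op 9: read(P2, v2) -> 117. No state change.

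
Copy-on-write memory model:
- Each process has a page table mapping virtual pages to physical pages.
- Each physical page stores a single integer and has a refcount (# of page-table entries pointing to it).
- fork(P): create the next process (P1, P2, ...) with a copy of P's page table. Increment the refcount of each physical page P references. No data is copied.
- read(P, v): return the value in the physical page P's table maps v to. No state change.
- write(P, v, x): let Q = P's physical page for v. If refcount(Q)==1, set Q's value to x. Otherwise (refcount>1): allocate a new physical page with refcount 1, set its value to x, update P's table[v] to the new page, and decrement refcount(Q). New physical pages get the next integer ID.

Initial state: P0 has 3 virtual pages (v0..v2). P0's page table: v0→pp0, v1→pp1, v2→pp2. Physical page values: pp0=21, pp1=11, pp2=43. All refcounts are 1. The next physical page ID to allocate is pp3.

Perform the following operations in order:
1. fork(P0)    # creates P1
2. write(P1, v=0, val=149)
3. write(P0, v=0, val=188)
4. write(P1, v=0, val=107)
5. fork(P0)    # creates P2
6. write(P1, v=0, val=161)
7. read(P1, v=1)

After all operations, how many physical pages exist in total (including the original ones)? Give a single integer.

Op 1: fork(P0) -> P1. 3 ppages; refcounts: pp0:2 pp1:2 pp2:2
Op 2: write(P1, v0, 149). refcount(pp0)=2>1 -> COPY to pp3. 4 ppages; refcounts: pp0:1 pp1:2 pp2:2 pp3:1
Op 3: write(P0, v0, 188). refcount(pp0)=1 -> write in place. 4 ppages; refcounts: pp0:1 pp1:2 pp2:2 pp3:1
Op 4: write(P1, v0, 107). refcount(pp3)=1 -> write in place. 4 ppages; refcounts: pp0:1 pp1:2 pp2:2 pp3:1
Op 5: fork(P0) -> P2. 4 ppages; refcounts: pp0:2 pp1:3 pp2:3 pp3:1
Op 6: write(P1, v0, 161). refcount(pp3)=1 -> write in place. 4 ppages; refcounts: pp0:2 pp1:3 pp2:3 pp3:1
Op 7: read(P1, v1) -> 11. No state change.

Answer: 4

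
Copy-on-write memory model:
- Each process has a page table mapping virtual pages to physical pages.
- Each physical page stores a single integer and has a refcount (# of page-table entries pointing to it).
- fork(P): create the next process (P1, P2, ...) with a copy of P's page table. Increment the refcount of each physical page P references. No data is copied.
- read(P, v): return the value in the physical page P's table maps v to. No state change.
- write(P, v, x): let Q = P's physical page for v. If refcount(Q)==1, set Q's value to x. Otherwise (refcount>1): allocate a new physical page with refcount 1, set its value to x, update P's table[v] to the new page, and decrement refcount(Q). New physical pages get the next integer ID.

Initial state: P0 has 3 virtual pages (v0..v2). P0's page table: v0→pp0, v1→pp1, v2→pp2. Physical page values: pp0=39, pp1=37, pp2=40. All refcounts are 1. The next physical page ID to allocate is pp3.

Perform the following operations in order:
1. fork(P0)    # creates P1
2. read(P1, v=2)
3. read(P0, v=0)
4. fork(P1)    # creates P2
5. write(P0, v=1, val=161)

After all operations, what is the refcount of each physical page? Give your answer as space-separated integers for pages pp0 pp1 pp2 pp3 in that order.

Op 1: fork(P0) -> P1. 3 ppages; refcounts: pp0:2 pp1:2 pp2:2
Op 2: read(P1, v2) -> 40. No state change.
Op 3: read(P0, v0) -> 39. No state change.
Op 4: fork(P1) -> P2. 3 ppages; refcounts: pp0:3 pp1:3 pp2:3
Op 5: write(P0, v1, 161). refcount(pp1)=3>1 -> COPY to pp3. 4 ppages; refcounts: pp0:3 pp1:2 pp2:3 pp3:1

Answer: 3 2 3 1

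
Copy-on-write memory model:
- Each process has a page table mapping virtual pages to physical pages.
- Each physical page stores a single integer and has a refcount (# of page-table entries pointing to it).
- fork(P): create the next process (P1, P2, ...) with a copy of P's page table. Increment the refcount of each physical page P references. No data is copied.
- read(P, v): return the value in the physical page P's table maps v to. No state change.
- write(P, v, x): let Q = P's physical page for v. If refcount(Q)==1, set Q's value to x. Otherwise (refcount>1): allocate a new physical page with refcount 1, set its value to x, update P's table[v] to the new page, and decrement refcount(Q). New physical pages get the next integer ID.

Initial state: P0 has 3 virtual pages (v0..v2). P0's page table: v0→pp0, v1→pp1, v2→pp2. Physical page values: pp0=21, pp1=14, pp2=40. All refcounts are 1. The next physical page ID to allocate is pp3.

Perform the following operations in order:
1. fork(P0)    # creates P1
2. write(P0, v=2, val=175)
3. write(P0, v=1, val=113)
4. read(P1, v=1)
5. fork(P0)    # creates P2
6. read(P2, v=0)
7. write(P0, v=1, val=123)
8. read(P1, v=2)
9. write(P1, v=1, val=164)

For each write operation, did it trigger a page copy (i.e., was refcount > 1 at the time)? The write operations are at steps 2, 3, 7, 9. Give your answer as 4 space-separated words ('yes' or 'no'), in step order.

Op 1: fork(P0) -> P1. 3 ppages; refcounts: pp0:2 pp1:2 pp2:2
Op 2: write(P0, v2, 175). refcount(pp2)=2>1 -> COPY to pp3. 4 ppages; refcounts: pp0:2 pp1:2 pp2:1 pp3:1
Op 3: write(P0, v1, 113). refcount(pp1)=2>1 -> COPY to pp4. 5 ppages; refcounts: pp0:2 pp1:1 pp2:1 pp3:1 pp4:1
Op 4: read(P1, v1) -> 14. No state change.
Op 5: fork(P0) -> P2. 5 ppages; refcounts: pp0:3 pp1:1 pp2:1 pp3:2 pp4:2
Op 6: read(P2, v0) -> 21. No state change.
Op 7: write(P0, v1, 123). refcount(pp4)=2>1 -> COPY to pp5. 6 ppages; refcounts: pp0:3 pp1:1 pp2:1 pp3:2 pp4:1 pp5:1
Op 8: read(P1, v2) -> 40. No state change.
Op 9: write(P1, v1, 164). refcount(pp1)=1 -> write in place. 6 ppages; refcounts: pp0:3 pp1:1 pp2:1 pp3:2 pp4:1 pp5:1

yes yes yes no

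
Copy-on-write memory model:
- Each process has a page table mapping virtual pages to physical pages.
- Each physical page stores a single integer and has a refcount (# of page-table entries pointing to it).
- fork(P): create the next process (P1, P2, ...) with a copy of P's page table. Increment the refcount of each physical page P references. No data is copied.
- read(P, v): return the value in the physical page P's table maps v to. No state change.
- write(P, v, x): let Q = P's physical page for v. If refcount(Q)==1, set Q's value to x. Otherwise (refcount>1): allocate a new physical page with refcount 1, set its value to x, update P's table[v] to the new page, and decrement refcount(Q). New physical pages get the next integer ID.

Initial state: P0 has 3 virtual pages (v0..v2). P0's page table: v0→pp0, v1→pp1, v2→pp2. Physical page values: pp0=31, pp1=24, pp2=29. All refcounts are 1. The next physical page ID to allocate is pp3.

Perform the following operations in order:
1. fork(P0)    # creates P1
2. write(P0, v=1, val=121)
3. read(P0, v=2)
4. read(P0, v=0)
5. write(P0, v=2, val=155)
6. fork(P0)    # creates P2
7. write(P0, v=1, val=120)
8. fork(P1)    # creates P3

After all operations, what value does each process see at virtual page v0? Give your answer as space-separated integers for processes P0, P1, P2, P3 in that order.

Op 1: fork(P0) -> P1. 3 ppages; refcounts: pp0:2 pp1:2 pp2:2
Op 2: write(P0, v1, 121). refcount(pp1)=2>1 -> COPY to pp3. 4 ppages; refcounts: pp0:2 pp1:1 pp2:2 pp3:1
Op 3: read(P0, v2) -> 29. No state change.
Op 4: read(P0, v0) -> 31. No state change.
Op 5: write(P0, v2, 155). refcount(pp2)=2>1 -> COPY to pp4. 5 ppages; refcounts: pp0:2 pp1:1 pp2:1 pp3:1 pp4:1
Op 6: fork(P0) -> P2. 5 ppages; refcounts: pp0:3 pp1:1 pp2:1 pp3:2 pp4:2
Op 7: write(P0, v1, 120). refcount(pp3)=2>1 -> COPY to pp5. 6 ppages; refcounts: pp0:3 pp1:1 pp2:1 pp3:1 pp4:2 pp5:1
Op 8: fork(P1) -> P3. 6 ppages; refcounts: pp0:4 pp1:2 pp2:2 pp3:1 pp4:2 pp5:1
P0: v0 -> pp0 = 31
P1: v0 -> pp0 = 31
P2: v0 -> pp0 = 31
P3: v0 -> pp0 = 31

Answer: 31 31 31 31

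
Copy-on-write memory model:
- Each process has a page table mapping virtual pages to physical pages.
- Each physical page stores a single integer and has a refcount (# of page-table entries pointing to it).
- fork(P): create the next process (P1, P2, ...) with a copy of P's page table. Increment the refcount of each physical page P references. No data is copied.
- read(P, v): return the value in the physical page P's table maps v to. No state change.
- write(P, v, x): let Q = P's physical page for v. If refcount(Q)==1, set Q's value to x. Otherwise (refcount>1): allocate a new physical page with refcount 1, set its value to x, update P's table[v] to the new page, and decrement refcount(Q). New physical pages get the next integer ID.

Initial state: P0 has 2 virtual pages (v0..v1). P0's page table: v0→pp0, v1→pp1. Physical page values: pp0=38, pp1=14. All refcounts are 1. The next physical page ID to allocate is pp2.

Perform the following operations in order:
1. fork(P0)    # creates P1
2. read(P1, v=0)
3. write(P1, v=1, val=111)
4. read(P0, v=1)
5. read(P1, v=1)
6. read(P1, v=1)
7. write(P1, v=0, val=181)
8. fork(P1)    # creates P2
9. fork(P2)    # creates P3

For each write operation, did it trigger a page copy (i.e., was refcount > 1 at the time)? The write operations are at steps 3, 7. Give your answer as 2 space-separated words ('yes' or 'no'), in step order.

Op 1: fork(P0) -> P1. 2 ppages; refcounts: pp0:2 pp1:2
Op 2: read(P1, v0) -> 38. No state change.
Op 3: write(P1, v1, 111). refcount(pp1)=2>1 -> COPY to pp2. 3 ppages; refcounts: pp0:2 pp1:1 pp2:1
Op 4: read(P0, v1) -> 14. No state change.
Op 5: read(P1, v1) -> 111. No state change.
Op 6: read(P1, v1) -> 111. No state change.
Op 7: write(P1, v0, 181). refcount(pp0)=2>1 -> COPY to pp3. 4 ppages; refcounts: pp0:1 pp1:1 pp2:1 pp3:1
Op 8: fork(P1) -> P2. 4 ppages; refcounts: pp0:1 pp1:1 pp2:2 pp3:2
Op 9: fork(P2) -> P3. 4 ppages; refcounts: pp0:1 pp1:1 pp2:3 pp3:3

yes yes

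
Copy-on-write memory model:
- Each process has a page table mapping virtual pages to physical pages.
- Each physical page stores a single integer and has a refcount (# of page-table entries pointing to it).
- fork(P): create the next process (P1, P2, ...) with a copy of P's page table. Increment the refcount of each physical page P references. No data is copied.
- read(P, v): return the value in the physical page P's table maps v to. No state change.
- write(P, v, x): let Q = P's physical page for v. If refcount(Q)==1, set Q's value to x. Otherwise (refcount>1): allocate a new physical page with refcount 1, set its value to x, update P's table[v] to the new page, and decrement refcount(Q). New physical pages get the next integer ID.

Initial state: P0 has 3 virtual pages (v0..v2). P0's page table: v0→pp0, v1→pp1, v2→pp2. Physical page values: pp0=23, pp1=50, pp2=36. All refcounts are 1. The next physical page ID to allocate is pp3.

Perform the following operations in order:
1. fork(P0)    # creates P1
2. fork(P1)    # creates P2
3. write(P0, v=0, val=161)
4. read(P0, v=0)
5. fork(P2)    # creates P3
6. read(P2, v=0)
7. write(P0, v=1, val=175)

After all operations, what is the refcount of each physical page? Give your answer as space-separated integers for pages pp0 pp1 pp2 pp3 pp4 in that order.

Answer: 3 3 4 1 1

Derivation:
Op 1: fork(P0) -> P1. 3 ppages; refcounts: pp0:2 pp1:2 pp2:2
Op 2: fork(P1) -> P2. 3 ppages; refcounts: pp0:3 pp1:3 pp2:3
Op 3: write(P0, v0, 161). refcount(pp0)=3>1 -> COPY to pp3. 4 ppages; refcounts: pp0:2 pp1:3 pp2:3 pp3:1
Op 4: read(P0, v0) -> 161. No state change.
Op 5: fork(P2) -> P3. 4 ppages; refcounts: pp0:3 pp1:4 pp2:4 pp3:1
Op 6: read(P2, v0) -> 23. No state change.
Op 7: write(P0, v1, 175). refcount(pp1)=4>1 -> COPY to pp4. 5 ppages; refcounts: pp0:3 pp1:3 pp2:4 pp3:1 pp4:1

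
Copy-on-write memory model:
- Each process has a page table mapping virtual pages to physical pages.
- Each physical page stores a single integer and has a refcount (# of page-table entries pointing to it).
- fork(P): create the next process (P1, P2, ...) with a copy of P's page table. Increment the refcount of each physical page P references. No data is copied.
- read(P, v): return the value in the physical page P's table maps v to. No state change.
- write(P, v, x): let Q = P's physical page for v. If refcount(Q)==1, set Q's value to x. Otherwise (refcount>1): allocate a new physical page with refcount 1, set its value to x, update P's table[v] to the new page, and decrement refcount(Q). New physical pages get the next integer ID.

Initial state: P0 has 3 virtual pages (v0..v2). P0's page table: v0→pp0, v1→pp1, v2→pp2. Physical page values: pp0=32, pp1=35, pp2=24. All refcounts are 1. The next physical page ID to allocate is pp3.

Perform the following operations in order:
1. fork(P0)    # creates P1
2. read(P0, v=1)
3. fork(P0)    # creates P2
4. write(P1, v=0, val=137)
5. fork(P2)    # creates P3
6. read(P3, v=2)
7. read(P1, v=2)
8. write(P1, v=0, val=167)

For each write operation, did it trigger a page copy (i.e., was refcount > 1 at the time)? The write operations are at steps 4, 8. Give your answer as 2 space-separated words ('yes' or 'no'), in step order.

Op 1: fork(P0) -> P1. 3 ppages; refcounts: pp0:2 pp1:2 pp2:2
Op 2: read(P0, v1) -> 35. No state change.
Op 3: fork(P0) -> P2. 3 ppages; refcounts: pp0:3 pp1:3 pp2:3
Op 4: write(P1, v0, 137). refcount(pp0)=3>1 -> COPY to pp3. 4 ppages; refcounts: pp0:2 pp1:3 pp2:3 pp3:1
Op 5: fork(P2) -> P3. 4 ppages; refcounts: pp0:3 pp1:4 pp2:4 pp3:1
Op 6: read(P3, v2) -> 24. No state change.
Op 7: read(P1, v2) -> 24. No state change.
Op 8: write(P1, v0, 167). refcount(pp3)=1 -> write in place. 4 ppages; refcounts: pp0:3 pp1:4 pp2:4 pp3:1

yes no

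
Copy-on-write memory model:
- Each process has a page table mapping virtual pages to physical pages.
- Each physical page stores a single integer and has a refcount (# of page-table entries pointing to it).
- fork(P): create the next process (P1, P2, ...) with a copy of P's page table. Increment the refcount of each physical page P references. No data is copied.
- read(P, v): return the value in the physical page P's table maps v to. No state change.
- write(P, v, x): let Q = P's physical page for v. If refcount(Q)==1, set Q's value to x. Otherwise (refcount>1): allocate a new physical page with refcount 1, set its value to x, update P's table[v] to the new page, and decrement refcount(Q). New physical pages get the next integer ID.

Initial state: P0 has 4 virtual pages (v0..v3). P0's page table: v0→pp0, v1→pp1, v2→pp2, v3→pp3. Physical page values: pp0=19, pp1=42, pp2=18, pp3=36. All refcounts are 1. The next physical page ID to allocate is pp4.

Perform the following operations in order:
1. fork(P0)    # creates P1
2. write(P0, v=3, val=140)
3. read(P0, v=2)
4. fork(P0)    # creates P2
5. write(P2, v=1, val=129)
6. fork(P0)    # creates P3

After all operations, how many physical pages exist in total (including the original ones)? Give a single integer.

Answer: 6

Derivation:
Op 1: fork(P0) -> P1. 4 ppages; refcounts: pp0:2 pp1:2 pp2:2 pp3:2
Op 2: write(P0, v3, 140). refcount(pp3)=2>1 -> COPY to pp4. 5 ppages; refcounts: pp0:2 pp1:2 pp2:2 pp3:1 pp4:1
Op 3: read(P0, v2) -> 18. No state change.
Op 4: fork(P0) -> P2. 5 ppages; refcounts: pp0:3 pp1:3 pp2:3 pp3:1 pp4:2
Op 5: write(P2, v1, 129). refcount(pp1)=3>1 -> COPY to pp5. 6 ppages; refcounts: pp0:3 pp1:2 pp2:3 pp3:1 pp4:2 pp5:1
Op 6: fork(P0) -> P3. 6 ppages; refcounts: pp0:4 pp1:3 pp2:4 pp3:1 pp4:3 pp5:1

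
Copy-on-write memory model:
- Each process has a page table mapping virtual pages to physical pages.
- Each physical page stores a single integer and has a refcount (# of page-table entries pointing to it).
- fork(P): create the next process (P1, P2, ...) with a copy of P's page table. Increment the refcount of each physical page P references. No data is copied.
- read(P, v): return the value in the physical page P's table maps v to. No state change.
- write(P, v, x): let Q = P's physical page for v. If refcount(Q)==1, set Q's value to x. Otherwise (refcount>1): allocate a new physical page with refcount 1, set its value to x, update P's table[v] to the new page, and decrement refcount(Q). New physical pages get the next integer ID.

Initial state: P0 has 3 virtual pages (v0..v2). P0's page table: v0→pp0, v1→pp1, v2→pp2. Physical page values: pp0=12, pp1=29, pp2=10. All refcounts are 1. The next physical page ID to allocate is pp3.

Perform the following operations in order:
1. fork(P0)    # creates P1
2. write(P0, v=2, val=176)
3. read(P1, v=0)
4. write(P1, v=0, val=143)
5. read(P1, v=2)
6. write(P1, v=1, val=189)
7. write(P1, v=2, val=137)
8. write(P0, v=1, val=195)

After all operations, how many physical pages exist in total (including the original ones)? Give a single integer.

Answer: 6

Derivation:
Op 1: fork(P0) -> P1. 3 ppages; refcounts: pp0:2 pp1:2 pp2:2
Op 2: write(P0, v2, 176). refcount(pp2)=2>1 -> COPY to pp3. 4 ppages; refcounts: pp0:2 pp1:2 pp2:1 pp3:1
Op 3: read(P1, v0) -> 12. No state change.
Op 4: write(P1, v0, 143). refcount(pp0)=2>1 -> COPY to pp4. 5 ppages; refcounts: pp0:1 pp1:2 pp2:1 pp3:1 pp4:1
Op 5: read(P1, v2) -> 10. No state change.
Op 6: write(P1, v1, 189). refcount(pp1)=2>1 -> COPY to pp5. 6 ppages; refcounts: pp0:1 pp1:1 pp2:1 pp3:1 pp4:1 pp5:1
Op 7: write(P1, v2, 137). refcount(pp2)=1 -> write in place. 6 ppages; refcounts: pp0:1 pp1:1 pp2:1 pp3:1 pp4:1 pp5:1
Op 8: write(P0, v1, 195). refcount(pp1)=1 -> write in place. 6 ppages; refcounts: pp0:1 pp1:1 pp2:1 pp3:1 pp4:1 pp5:1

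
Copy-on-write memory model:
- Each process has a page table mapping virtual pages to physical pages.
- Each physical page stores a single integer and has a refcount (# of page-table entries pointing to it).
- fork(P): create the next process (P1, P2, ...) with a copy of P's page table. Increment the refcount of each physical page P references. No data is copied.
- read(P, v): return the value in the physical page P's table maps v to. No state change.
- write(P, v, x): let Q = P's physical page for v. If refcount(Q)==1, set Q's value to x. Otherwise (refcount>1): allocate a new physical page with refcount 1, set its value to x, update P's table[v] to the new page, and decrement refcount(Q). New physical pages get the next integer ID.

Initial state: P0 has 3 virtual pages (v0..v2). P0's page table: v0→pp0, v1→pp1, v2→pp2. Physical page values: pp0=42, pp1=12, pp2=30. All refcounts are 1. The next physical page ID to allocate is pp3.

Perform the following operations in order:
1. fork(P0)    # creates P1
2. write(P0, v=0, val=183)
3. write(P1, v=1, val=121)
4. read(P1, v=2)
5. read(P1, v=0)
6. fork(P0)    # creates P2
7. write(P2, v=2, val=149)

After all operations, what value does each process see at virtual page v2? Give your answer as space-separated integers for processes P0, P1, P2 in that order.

Op 1: fork(P0) -> P1. 3 ppages; refcounts: pp0:2 pp1:2 pp2:2
Op 2: write(P0, v0, 183). refcount(pp0)=2>1 -> COPY to pp3. 4 ppages; refcounts: pp0:1 pp1:2 pp2:2 pp3:1
Op 3: write(P1, v1, 121). refcount(pp1)=2>1 -> COPY to pp4. 5 ppages; refcounts: pp0:1 pp1:1 pp2:2 pp3:1 pp4:1
Op 4: read(P1, v2) -> 30. No state change.
Op 5: read(P1, v0) -> 42. No state change.
Op 6: fork(P0) -> P2. 5 ppages; refcounts: pp0:1 pp1:2 pp2:3 pp3:2 pp4:1
Op 7: write(P2, v2, 149). refcount(pp2)=3>1 -> COPY to pp5. 6 ppages; refcounts: pp0:1 pp1:2 pp2:2 pp3:2 pp4:1 pp5:1
P0: v2 -> pp2 = 30
P1: v2 -> pp2 = 30
P2: v2 -> pp5 = 149

Answer: 30 30 149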